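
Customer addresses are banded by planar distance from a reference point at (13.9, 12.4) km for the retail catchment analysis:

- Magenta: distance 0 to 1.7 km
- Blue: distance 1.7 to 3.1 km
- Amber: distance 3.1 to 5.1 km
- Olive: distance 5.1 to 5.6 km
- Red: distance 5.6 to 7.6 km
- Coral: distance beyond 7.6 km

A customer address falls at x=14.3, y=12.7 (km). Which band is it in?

Distance = √((14.3−13.9)² + (12.7−12.4)²) = √(0.160 + 0.090) = 0.500 km.
0 ≤ 0.500 < 1.7 → Magenta.

Magenta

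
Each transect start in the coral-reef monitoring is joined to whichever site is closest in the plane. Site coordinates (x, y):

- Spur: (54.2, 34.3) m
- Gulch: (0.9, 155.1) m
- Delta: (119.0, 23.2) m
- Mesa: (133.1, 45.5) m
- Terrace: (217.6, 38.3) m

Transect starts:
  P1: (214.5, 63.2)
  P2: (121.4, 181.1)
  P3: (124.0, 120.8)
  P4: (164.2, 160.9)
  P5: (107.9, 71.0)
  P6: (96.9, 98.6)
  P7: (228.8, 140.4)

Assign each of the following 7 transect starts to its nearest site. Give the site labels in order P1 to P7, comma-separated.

P1 → Terrace (d²=629.62)
P2 → Gulch (d²=15196.25)
P3 → Mesa (d²=5752.90)
P4 → Mesa (d²=14284.37)
P5 → Mesa (d²=1285.29)
P6 → Mesa (d²=4130.05)
P7 → Terrace (d²=10549.85)

Terrace, Gulch, Mesa, Mesa, Mesa, Mesa, Terrace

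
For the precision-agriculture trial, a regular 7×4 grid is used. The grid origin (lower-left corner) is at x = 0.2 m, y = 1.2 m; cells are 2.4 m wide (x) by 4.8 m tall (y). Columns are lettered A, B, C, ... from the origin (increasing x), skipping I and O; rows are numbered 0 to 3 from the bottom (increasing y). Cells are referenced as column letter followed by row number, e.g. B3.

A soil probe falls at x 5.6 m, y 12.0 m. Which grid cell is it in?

C2

Column index: ⌊(5.6 − 0.2) / 2.4⌋ = ⌊2.250⌋ = 2 → column C
Row offset from origin: ⌊(12.0 − 1.2) / 4.8⌋ = ⌊2.250⌋ = 2 → row 2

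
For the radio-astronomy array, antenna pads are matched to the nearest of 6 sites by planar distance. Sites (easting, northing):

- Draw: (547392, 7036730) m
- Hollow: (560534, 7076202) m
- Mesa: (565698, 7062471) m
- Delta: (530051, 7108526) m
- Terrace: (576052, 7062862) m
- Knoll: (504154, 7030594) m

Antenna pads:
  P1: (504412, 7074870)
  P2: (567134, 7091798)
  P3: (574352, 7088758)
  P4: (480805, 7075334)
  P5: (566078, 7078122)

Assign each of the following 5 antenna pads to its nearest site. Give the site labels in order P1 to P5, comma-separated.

P1 → Delta (d²=1790084657.00)
P2 → Hollow (d²=286795216.00)
P3 → Hollow (d²=348590260.00)
P4 → Knoll (d²=2546843401.00)
P5 → Hollow (d²=34422336.00)

Delta, Hollow, Hollow, Knoll, Hollow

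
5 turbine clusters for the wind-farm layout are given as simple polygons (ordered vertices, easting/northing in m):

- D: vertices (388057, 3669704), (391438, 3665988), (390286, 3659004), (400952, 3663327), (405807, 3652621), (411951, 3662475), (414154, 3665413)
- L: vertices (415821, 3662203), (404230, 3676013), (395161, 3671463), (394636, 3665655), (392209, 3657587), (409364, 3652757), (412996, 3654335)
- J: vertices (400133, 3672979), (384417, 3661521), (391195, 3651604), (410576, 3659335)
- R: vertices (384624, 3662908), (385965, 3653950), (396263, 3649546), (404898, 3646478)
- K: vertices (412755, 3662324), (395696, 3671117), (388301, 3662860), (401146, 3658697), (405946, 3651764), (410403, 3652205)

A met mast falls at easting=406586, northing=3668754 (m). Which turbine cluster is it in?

L

Cast a ray rightward from (406586, 3668754). For each polygon, the edges (by vertex number in listed order) whose endpoints lie on opposite sides of northing = 3668754, where each meets that height, and whether that is right or left of the point:
D: 1–2 at easting≈388921.4 (left), 7–1 at easting≈393834.7 (left) → 0 crossings.
L: 1–2 at easting≈410322.6 (right), 3–4 at easting≈394916.1 (left) → 1 crossing.
J: 1–2 at easting≈394337.9 (left), 4–1 at easting≈403366.8 (left) → 0 crossings.
R: no edge straddles that height → 0 crossings.
K: 1–2 at easting≈400280.4 (left), 2–3 at easting≈393579.7 (left) → 0 crossings.
Only L has an odd count, so the point is inside L.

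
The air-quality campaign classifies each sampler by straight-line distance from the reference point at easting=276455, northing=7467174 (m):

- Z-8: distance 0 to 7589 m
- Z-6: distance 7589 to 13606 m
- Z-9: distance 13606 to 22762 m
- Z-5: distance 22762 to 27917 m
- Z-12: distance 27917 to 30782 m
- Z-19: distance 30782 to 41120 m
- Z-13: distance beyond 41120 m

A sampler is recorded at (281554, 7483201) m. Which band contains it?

Distance = √((281554−276455)² + (7483201−7467174)²) = √(25999801.000 + 256864729.000) = 16818.577 m.
13606 ≤ 16818.577 < 22762 → Z-9.

Z-9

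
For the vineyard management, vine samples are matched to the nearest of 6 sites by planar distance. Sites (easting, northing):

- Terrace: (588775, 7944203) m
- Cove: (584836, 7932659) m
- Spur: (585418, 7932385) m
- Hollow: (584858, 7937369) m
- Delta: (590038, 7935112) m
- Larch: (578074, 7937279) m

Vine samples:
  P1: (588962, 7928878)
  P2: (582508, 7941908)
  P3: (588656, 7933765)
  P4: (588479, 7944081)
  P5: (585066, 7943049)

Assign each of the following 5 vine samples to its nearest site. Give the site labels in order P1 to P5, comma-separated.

Spur, Hollow, Delta, Terrace, Terrace

P1 → Spur (d²=24858985.00)
P2 → Hollow (d²=26125021.00)
P3 → Delta (d²=3724333.00)
P4 → Terrace (d²=102500.00)
P5 → Terrace (d²=15088397.00)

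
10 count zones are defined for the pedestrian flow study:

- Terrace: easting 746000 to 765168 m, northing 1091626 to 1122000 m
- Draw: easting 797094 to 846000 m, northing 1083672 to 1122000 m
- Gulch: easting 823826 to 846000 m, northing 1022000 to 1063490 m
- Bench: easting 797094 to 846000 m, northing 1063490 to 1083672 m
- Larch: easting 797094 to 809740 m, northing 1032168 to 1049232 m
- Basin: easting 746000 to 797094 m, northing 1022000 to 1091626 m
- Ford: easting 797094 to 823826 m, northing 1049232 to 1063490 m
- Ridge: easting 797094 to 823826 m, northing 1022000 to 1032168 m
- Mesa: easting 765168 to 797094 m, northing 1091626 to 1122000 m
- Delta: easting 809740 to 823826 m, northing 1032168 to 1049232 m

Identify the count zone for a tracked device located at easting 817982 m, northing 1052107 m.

The point has easting = 817982 and northing = 1052107.
Only Ford satisfies 797094 ≤ easting ≤ 823826 and 1049232 ≤ northing ≤ 1063490.

Ford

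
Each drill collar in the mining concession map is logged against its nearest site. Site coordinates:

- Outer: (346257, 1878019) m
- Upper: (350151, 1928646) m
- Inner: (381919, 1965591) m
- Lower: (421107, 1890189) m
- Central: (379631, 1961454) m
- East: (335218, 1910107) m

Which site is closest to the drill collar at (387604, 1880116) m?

Squared distances to each site:
Outer: 1713971818.000; Upper: 3757888109.000; Inner: 7338294850.000; Lower: 1223916338.000; Central: 6679438973.000; East: 3643753077.000.
Minimum at Lower.

Lower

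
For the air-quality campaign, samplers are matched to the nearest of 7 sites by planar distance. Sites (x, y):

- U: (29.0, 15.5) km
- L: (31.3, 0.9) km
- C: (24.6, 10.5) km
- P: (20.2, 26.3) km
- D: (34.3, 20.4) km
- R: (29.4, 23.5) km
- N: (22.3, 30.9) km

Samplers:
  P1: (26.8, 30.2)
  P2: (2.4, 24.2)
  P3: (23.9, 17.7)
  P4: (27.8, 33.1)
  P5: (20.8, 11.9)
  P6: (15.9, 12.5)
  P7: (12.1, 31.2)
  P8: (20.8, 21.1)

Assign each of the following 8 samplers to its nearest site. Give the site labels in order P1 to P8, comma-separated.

N, P, U, N, C, C, P, P

P1 → N (d²=20.74)
P2 → P (d²=321.25)
P3 → U (d²=30.85)
P4 → N (d²=35.09)
P5 → C (d²=16.40)
P6 → C (d²=79.69)
P7 → P (d²=89.62)
P8 → P (d²=27.40)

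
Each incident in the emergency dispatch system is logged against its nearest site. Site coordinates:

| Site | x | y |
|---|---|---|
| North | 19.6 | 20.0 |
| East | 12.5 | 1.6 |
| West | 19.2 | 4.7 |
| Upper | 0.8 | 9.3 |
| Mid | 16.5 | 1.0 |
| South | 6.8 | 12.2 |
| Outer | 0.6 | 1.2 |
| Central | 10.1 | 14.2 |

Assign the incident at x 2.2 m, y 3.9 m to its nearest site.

Squared distances to each site:
North: 561.970; East: 111.380; West: 289.640; Upper: 31.120; Mid: 212.900; South: 90.050; Outer: 9.850; Central: 168.500.
Minimum at Outer.

Outer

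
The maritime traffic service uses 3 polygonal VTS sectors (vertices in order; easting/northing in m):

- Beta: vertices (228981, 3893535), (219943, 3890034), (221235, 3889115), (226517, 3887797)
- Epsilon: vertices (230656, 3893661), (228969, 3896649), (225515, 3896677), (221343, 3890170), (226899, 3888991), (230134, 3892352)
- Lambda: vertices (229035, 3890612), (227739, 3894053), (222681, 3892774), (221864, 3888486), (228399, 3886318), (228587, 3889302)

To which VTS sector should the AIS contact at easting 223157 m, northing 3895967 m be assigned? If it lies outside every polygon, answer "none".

Cast a ray rightward from (223157, 3895967). For each polygon, the edges (by vertex number in listed order) whose endpoints lie on opposite sides of northing = 3895967, where each meets that height, and whether that is right or left of the point:
Beta: no edge straddles that height → 0 crossings.
Epsilon: 1–2 at easting≈229354.1 (right), 3–4 at easting≈225059.8 (right) → 2 crossings.
Lambda: no edge straddles that height → 0 crossings.
All counts are even, so the point lies outside every listed polygon.

none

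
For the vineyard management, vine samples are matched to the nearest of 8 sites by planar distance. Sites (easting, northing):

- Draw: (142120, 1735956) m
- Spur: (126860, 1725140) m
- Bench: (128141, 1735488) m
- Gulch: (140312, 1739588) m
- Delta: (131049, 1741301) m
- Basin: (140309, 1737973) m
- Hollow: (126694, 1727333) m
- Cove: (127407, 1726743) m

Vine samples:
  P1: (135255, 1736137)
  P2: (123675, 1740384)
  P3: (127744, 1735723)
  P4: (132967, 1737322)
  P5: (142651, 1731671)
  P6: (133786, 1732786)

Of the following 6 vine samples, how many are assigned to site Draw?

P1 → Basin
P2 → Bench
P3 → Bench
P4 → Delta
P5 → Draw
P6 → Bench
1 of the 6 goes to Draw.

1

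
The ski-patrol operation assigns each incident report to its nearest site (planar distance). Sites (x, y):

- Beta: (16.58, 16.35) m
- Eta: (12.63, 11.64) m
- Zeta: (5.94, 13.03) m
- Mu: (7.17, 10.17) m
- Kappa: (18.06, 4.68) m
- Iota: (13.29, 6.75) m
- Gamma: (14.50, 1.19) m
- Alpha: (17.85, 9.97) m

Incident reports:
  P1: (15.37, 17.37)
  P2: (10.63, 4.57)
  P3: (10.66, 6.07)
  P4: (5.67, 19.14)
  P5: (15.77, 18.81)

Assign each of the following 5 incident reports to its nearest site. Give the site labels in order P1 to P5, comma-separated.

P1 → Beta (d²=2.50)
P2 → Iota (d²=11.83)
P3 → Iota (d²=7.38)
P4 → Zeta (d²=37.41)
P5 → Beta (d²=6.71)

Beta, Iota, Iota, Zeta, Beta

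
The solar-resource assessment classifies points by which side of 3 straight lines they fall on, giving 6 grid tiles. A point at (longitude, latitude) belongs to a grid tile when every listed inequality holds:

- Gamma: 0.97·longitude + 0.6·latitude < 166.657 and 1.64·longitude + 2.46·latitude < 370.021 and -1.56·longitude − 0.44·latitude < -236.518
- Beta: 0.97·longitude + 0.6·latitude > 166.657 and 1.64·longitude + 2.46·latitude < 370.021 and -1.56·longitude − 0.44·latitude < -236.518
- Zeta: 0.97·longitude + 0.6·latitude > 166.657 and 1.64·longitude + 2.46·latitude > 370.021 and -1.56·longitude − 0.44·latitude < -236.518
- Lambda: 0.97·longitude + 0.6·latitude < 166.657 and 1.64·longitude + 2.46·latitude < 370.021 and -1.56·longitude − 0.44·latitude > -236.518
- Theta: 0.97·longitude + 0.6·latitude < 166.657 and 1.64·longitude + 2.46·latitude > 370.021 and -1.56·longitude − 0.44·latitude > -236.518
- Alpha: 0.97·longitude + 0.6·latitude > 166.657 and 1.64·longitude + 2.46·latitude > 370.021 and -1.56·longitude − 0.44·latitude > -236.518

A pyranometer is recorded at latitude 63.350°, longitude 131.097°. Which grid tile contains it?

Theta

0.97·131.097 + 0.6·63.350 = 165.174, which is < 166.657
1.64·131.097 + 2.46·63.350 = 370.840, which is > 370.021
-1.56·131.097 − 0.44·63.350 = -232.385, which is > -236.518
This sign pattern matches Theta.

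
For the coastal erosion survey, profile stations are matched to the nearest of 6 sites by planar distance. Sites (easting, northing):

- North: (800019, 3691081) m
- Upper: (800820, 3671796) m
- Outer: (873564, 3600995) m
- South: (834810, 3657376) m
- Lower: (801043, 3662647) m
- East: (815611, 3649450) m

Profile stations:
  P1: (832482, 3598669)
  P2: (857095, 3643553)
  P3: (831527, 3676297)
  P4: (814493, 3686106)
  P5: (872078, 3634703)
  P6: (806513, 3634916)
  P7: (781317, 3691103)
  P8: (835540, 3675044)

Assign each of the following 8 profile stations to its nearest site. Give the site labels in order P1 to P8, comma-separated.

P1 → Outer (d²=1693141000.00)
P2 → South (d²=687696554.00)
P3 → South (d²=368782330.00)
P4 → North (d²=234247301.00)
P5 → Outer (d²=1138437460.00)
P6 → East (d²=294010760.00)
P7 → North (d²=349765288.00)
P8 → South (d²=312691124.00)

Outer, South, South, North, Outer, East, North, South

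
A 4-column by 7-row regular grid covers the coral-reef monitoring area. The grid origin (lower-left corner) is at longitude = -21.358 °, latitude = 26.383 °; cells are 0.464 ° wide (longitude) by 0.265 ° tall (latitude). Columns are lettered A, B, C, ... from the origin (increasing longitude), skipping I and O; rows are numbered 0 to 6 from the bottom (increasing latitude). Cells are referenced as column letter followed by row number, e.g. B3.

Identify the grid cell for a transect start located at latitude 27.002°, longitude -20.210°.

C2

Column index: ⌊(-20.210 − -21.358) / 0.464⌋ = ⌊2.474⌋ = 2 → column C
Row offset from origin: ⌊(27.002 − 26.383) / 0.265⌋ = ⌊2.336⌋ = 2 → row 2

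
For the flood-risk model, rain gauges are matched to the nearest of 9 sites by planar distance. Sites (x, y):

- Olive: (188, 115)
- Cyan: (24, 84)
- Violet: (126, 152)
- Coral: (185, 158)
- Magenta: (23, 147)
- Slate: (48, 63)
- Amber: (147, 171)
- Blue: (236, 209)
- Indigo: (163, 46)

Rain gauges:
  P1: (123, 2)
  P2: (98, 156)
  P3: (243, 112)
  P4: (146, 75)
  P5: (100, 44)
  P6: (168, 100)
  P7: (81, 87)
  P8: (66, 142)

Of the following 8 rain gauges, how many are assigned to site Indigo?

P1 → Indigo
P2 → Violet
P3 → Olive
P4 → Indigo
P5 → Slate
P6 → Olive
P7 → Slate
P8 → Magenta
2 of the 8 go to Indigo.

2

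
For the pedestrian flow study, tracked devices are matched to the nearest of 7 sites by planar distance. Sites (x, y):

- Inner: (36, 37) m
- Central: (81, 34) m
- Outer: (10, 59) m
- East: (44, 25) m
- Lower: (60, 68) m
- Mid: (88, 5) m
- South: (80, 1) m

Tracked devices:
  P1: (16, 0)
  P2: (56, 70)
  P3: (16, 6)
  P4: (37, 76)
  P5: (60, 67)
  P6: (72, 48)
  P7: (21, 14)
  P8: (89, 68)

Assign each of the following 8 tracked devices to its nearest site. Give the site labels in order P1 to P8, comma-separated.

P1 → East (d²=1409.00)
P2 → Lower (d²=20.00)
P3 → East (d²=1145.00)
P4 → Lower (d²=593.00)
P5 → Lower (d²=1.00)
P6 → Central (d²=277.00)
P7 → East (d²=650.00)
P8 → Lower (d²=841.00)

East, Lower, East, Lower, Lower, Central, East, Lower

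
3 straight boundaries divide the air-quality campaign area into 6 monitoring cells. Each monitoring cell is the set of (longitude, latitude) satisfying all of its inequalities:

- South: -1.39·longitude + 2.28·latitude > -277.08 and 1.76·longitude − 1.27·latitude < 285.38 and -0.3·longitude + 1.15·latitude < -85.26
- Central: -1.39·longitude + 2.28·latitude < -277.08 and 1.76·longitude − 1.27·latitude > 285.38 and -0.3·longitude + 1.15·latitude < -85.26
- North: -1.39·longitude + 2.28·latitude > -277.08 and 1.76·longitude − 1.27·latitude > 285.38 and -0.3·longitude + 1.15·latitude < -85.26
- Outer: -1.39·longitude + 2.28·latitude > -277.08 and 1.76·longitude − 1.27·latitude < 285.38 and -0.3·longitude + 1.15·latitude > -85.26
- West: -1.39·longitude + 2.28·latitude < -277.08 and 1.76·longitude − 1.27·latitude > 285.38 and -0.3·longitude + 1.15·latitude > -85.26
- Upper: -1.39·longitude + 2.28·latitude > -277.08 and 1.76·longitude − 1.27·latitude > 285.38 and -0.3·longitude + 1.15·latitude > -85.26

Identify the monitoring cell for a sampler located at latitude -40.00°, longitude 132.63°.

South

-1.39·132.63 + 2.28·-40.00 = -275.556, which is > -277.08
1.76·132.63 − 1.27·-40.00 = 284.229, which is < 285.38
-0.3·132.63 + 1.15·-40.00 = -85.789, which is < -85.26
This sign pattern matches South.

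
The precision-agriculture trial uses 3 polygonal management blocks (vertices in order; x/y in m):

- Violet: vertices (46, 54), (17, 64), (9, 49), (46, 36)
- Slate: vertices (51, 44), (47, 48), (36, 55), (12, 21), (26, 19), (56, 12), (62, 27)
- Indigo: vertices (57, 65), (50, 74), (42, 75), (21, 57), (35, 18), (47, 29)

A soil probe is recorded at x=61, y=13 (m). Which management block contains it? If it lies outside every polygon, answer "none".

Cast a ray rightward from (61, 13). For each polygon, the edges (by vertex number in listed order) whose endpoints lie on opposite sides of y = 13, where each meets that height, and whether that is right or left of the point:
Violet: no edge straddles that height → 0 crossings.
Slate: 5–6 at x≈51.7 (left), 6–7 at x≈56.4 (left) → 0 crossings.
Indigo: no edge straddles that height → 0 crossings.
All counts are even, so the point lies outside every listed polygon.

none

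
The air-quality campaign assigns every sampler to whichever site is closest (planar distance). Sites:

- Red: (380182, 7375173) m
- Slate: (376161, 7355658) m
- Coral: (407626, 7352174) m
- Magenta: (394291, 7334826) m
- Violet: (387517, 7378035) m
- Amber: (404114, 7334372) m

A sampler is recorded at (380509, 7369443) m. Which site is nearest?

Red

Squared distances to each site:
Red: 32939829.000; Slate: 208931329.000; Coral: 1033550050.000; Magenta: 1388280213.000; Violet: 122934528.000; Amber: 1787171066.000.
Minimum at Red.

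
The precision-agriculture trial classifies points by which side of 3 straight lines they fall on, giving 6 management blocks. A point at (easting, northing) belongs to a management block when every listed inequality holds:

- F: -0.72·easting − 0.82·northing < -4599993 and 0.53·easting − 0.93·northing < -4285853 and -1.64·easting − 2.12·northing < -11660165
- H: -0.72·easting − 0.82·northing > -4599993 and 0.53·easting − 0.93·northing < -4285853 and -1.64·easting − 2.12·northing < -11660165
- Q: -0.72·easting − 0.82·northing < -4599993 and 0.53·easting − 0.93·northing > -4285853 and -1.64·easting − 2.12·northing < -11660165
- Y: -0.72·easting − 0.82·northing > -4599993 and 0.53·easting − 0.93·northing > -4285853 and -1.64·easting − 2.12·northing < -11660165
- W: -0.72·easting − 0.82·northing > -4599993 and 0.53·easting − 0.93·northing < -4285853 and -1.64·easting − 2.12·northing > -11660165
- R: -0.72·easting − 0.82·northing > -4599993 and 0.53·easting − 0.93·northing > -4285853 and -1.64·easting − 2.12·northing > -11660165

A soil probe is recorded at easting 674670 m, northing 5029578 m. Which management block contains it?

F

-0.72·674670 − 0.82·5029578 = -4610016.360, which is < -4599993
0.53·674670 − 0.93·5029578 = -4319932.440, which is < -4285853
-1.64·674670 − 2.12·5029578 = -11769164.160, which is < -11660165
This sign pattern matches F.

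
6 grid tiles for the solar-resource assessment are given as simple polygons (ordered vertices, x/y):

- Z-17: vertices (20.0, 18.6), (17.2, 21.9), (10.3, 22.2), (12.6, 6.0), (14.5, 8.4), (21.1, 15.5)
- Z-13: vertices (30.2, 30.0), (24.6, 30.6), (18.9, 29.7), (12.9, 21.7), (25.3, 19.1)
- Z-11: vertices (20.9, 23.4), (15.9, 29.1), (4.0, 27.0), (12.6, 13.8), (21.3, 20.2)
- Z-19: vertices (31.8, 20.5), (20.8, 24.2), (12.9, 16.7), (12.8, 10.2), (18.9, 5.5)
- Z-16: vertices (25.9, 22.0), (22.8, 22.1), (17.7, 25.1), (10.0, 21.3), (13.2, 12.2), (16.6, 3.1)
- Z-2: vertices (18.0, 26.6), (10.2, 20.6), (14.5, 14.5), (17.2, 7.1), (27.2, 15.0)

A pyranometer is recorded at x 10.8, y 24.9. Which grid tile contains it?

Cast a ray rightward from (10.8, 24.9). For each polygon, the edges (by vertex number in listed order) whose endpoints lie on opposite sides of y = 24.9, where each meets that height, and whether that is right or left of the point:
Z-17: no edge straddles that height → 0 crossings.
Z-13: 3–4 at x≈15.30 (right), 5–1 at x≈27.91 (right) → 2 crossings.
Z-11: 1–2 at x≈19.58 (right), 3–4 at x≈5.37 (left) → 1 crossing.
Z-19: no edge straddles that height → 0 crossings.
Z-16: 2–3 at x≈18.04 (right), 3–4 at x≈17.29 (right) → 2 crossings.
Z-2: 1–2 at x≈15.79 (right), 5–1 at x≈19.35 (right) → 2 crossings.
Only Z-11 has an odd count, so the point is inside Z-11.

Z-11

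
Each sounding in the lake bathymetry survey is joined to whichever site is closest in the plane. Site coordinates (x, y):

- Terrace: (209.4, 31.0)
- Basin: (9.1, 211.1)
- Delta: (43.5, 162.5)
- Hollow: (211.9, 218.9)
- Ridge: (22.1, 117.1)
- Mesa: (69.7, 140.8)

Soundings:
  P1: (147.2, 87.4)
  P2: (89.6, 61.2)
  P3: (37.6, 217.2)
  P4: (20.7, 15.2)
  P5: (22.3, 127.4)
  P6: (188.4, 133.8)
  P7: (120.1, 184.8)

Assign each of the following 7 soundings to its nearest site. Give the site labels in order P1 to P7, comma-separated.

Terrace, Mesa, Basin, Ridge, Ridge, Hollow, Mesa

P1 → Terrace (d²=7049.80)
P2 → Mesa (d²=6732.17)
P3 → Basin (d²=849.46)
P4 → Ridge (d²=10385.57)
P5 → Ridge (d²=106.13)
P6 → Hollow (d²=7794.26)
P7 → Mesa (d²=4476.16)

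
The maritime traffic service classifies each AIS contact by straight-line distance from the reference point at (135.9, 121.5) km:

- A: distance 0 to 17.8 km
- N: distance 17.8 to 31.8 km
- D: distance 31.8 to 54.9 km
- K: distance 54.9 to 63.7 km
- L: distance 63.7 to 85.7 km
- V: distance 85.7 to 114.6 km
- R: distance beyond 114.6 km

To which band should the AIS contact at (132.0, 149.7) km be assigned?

Distance = √((132.0−135.9)² + (149.7−121.5)²) = √(15.210 + 795.240) = 28.468 km.
17.8 ≤ 28.468 < 31.8 → N.

N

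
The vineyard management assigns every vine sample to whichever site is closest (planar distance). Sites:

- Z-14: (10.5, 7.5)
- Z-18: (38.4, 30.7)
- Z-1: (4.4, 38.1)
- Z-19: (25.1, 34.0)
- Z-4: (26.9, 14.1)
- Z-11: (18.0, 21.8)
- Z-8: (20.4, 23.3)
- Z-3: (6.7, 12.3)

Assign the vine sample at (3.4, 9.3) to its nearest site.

Squared distances to each site:
Z-14: 53.650; Z-18: 1682.960; Z-1: 830.440; Z-19: 1080.980; Z-4: 575.290; Z-11: 369.410; Z-8: 485.000; Z-3: 19.890.
Minimum at Z-3.

Z-3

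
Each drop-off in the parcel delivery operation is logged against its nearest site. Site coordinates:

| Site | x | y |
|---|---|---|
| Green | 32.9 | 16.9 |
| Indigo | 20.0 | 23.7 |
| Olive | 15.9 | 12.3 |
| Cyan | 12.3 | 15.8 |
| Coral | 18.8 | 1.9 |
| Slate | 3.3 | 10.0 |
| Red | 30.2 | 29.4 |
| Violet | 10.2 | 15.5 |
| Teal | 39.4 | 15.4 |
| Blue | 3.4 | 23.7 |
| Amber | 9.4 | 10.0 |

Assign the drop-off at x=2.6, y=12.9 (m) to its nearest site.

Slate

Squared distances to each site:
Green: 934.090; Indigo: 419.400; Olive: 177.250; Cyan: 102.500; Coral: 383.440; Slate: 8.900; Red: 1034.010; Violet: 64.520; Teal: 1360.490; Blue: 117.280; Amber: 54.650.
Minimum at Slate.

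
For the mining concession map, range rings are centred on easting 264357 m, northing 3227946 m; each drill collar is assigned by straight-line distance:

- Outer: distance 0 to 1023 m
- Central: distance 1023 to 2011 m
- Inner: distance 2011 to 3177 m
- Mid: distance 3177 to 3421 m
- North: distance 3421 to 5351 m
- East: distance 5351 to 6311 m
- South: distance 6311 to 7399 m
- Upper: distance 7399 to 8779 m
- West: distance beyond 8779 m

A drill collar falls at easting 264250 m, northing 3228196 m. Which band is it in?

Distance = √((264250−264357)² + (3228196−3227946)²) = √(11449.000 + 62500.000) = 271.936 m.
0 ≤ 271.936 < 1023 → Outer.

Outer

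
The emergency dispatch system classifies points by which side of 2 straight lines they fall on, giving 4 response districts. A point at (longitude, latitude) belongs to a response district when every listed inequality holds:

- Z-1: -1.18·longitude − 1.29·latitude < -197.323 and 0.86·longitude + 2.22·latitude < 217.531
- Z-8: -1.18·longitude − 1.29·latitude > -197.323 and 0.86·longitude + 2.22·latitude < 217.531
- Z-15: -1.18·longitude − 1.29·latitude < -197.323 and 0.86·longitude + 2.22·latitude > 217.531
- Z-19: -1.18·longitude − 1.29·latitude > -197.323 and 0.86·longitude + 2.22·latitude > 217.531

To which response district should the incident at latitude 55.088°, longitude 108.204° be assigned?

Z-1

-1.18·108.204 − 1.29·55.088 = -198.744, which is < -197.323
0.86·108.204 + 2.22·55.088 = 215.351, which is < 217.531
This sign pattern matches Z-1.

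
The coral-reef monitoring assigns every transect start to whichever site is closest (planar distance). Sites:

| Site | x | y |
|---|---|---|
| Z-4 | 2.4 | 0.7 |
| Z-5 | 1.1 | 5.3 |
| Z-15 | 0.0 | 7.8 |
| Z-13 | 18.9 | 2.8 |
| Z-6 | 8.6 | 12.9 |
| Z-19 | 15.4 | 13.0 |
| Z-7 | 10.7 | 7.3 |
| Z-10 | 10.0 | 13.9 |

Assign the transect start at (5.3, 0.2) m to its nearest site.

Z-4

Squared distances to each site:
Z-4: 8.660; Z-5: 43.650; Z-15: 85.850; Z-13: 191.720; Z-6: 172.180; Z-19: 265.850; Z-7: 79.570; Z-10: 209.780.
Minimum at Z-4.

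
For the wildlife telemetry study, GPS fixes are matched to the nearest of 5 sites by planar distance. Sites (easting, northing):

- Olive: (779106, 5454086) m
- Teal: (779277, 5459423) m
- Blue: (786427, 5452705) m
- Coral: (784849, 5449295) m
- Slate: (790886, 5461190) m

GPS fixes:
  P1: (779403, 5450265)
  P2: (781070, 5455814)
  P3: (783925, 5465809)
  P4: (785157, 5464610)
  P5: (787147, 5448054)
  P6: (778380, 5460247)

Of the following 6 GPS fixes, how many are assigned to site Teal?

2

P1 → Olive
P2 → Olive
P3 → Teal
P4 → Slate
P5 → Coral
P6 → Teal
2 of the 6 go to Teal.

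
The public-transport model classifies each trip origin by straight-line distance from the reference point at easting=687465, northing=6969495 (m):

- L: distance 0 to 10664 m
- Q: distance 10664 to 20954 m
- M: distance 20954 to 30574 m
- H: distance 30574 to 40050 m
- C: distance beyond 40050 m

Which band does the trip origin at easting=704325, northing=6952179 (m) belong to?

Distance = √((704325−687465)² + (6952179−6969495)²) = √(284259600.000 + 299843856.000) = 24168.232 m.
20954 ≤ 24168.232 < 30574 → M.

M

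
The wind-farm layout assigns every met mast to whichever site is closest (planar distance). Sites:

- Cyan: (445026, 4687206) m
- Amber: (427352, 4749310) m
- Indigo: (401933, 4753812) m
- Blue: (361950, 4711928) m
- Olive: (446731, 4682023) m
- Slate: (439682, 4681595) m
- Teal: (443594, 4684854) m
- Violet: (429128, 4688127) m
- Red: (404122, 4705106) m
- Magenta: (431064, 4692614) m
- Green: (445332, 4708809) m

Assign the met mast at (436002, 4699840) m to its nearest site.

Magenta

Squared distances to each site:
Cyan: 241050532.000; Amber: 2522103400.000; Indigo: 4073673545.000; Blue: 5629818448.000; Olive: 432556930.000; Slate: 346422425.000; Teal: 282218660.000; Violet: 184446245.000; Red: 1044065156.000; Magenta: 76598920.000; Green: 167491861.000.
Minimum at Magenta.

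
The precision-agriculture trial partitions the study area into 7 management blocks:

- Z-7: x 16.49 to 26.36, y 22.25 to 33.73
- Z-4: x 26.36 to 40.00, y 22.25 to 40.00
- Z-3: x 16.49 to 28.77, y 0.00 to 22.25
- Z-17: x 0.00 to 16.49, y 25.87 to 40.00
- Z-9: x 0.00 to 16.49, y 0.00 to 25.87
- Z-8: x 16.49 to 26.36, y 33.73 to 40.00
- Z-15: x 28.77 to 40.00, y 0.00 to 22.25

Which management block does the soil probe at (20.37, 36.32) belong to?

Z-8

The point has x = 20.37 and y = 36.32.
Only Z-8 satisfies 16.49 ≤ x ≤ 26.36 and 33.73 ≤ y ≤ 40.00.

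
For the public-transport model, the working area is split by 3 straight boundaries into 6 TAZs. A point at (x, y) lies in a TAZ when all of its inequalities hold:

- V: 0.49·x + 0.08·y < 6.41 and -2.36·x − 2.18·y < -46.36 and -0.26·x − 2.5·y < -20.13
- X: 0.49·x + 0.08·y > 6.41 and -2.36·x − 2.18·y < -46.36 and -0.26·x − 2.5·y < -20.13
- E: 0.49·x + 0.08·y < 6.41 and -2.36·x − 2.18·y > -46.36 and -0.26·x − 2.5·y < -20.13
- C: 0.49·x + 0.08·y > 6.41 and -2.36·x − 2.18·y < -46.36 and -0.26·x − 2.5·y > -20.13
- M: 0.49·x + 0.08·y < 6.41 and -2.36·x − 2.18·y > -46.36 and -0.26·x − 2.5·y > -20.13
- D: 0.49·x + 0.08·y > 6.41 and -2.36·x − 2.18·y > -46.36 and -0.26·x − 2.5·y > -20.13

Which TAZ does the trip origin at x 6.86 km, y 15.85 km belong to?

0.49·6.86 + 0.08·15.85 = 4.629, which is < 6.41
-2.36·6.86 − 2.18·15.85 = -50.743, which is < -46.36
-0.26·6.86 − 2.5·15.85 = -41.409, which is < -20.13
This sign pattern matches V.

V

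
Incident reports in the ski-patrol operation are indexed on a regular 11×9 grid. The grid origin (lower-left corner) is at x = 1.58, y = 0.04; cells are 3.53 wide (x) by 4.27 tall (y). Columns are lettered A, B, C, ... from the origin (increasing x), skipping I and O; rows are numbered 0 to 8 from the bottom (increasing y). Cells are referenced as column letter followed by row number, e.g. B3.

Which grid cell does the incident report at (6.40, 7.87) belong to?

Column index: ⌊(6.40 − 1.58) / 3.53⌋ = ⌊1.365⌋ = 1 → column B
Row offset from origin: ⌊(7.87 − 0.04) / 4.27⌋ = ⌊1.834⌋ = 1 → row 1

B1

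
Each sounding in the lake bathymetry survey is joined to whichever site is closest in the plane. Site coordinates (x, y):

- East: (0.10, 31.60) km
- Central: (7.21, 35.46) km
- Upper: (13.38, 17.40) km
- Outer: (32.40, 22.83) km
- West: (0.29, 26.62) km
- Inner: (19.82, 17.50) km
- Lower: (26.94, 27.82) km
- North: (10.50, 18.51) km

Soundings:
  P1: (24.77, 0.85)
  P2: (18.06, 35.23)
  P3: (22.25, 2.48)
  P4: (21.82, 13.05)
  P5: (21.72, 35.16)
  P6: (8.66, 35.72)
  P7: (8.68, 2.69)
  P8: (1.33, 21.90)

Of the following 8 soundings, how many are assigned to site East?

0

P1 → Inner
P2 → Central
P3 → Inner
P4 → Inner
P5 → Lower
P6 → Central
P7 → Upper
P8 → West
0 of the 8 go to East.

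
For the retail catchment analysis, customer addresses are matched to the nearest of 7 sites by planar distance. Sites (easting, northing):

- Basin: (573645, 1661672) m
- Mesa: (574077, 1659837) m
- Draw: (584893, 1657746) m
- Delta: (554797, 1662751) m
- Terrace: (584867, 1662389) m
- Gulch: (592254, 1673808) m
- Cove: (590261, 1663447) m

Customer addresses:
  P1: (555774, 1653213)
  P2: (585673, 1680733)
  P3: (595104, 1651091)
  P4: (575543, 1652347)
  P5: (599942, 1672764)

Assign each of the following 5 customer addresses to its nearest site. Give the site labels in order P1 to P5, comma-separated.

P1 → Delta (d²=91927973.00)
P2 → Gulch (d²=91265186.00)
P3 → Draw (d²=148553546.00)
P4 → Mesa (d²=58249256.00)
P5 → Gulch (d²=60195280.00)

Delta, Gulch, Draw, Mesa, Gulch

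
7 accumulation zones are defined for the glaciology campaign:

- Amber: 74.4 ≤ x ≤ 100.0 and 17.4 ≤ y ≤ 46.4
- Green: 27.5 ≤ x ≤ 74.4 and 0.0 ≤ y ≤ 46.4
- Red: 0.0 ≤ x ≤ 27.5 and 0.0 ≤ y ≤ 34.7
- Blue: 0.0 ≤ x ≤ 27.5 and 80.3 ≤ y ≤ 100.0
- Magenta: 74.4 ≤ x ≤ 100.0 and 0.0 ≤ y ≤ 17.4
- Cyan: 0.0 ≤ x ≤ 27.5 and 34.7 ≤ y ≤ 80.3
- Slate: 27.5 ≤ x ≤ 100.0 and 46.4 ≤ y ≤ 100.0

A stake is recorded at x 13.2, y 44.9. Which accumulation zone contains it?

The point has x = 13.2 and y = 44.9.
Only Cyan satisfies 0.0 ≤ x ≤ 27.5 and 34.7 ≤ y ≤ 80.3.

Cyan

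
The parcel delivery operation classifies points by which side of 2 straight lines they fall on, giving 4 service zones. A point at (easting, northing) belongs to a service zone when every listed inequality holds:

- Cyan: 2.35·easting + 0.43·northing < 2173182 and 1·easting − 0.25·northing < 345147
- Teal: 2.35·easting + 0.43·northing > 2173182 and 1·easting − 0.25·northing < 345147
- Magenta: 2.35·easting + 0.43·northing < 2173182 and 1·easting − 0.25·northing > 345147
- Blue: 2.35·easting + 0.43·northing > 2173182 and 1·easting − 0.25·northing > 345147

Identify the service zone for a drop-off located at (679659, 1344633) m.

2.35·679659 + 0.43·1344633 = 2175390.840, which is > 2173182
1·679659 − 0.25·1344633 = 343500.750, which is < 345147
This sign pattern matches Teal.

Teal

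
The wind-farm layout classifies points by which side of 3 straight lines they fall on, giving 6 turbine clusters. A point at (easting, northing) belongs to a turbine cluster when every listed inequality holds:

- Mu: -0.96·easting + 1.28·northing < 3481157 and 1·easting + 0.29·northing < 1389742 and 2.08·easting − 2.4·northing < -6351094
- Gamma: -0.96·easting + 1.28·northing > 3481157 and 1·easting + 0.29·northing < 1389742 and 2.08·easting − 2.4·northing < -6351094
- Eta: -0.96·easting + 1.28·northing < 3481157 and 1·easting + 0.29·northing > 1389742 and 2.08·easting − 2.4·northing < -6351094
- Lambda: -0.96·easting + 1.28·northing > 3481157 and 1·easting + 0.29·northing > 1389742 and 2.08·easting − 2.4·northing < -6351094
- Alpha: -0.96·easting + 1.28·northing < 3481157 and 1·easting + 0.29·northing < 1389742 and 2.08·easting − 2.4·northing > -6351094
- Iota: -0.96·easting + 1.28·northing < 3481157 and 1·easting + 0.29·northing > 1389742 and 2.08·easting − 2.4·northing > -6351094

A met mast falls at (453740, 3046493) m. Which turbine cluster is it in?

-0.96·453740 + 1.28·3046493 = 3463920.640, which is < 3481157
1·453740 + 0.29·3046493 = 1337222.970, which is < 1389742
2.08·453740 − 2.4·3046493 = -6367804.000, which is < -6351094
This sign pattern matches Mu.

Mu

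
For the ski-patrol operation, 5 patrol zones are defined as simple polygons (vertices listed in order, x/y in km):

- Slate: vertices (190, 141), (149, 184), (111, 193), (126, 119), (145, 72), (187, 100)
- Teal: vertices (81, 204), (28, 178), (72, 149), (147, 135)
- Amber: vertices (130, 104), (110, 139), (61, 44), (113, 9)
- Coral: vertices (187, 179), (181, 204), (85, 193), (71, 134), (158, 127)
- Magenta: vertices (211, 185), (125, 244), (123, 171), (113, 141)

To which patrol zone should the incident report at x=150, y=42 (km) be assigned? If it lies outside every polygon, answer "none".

Cast a ray rightward from (150, 42). For each polygon, the edges (by vertex number in listed order) whose endpoints lie on opposite sides of y = 42, where each meets that height, and whether that is right or left of the point:
Slate: no edge straddles that height → 0 crossings.
Teal: no edge straddles that height → 0 crossings.
Amber: 3–4 at x≈64.0 (left), 4–1 at x≈118.9 (left) → 0 crossings.
Coral: no edge straddles that height → 0 crossings.
Magenta: no edge straddles that height → 0 crossings.
All counts are even, so the point lies outside every listed polygon.

none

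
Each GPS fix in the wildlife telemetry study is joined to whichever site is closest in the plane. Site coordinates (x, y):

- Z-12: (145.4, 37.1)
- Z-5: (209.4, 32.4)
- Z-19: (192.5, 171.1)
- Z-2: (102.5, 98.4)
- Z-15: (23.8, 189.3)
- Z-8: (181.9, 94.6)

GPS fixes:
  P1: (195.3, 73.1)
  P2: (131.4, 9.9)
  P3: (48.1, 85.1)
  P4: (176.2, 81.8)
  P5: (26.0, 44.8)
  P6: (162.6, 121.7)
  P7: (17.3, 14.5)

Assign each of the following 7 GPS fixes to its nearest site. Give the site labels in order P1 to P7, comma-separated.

Z-8, Z-12, Z-2, Z-8, Z-2, Z-8, Z-2

P1 → Z-8 (d²=641.81)
P2 → Z-12 (d²=935.84)
P3 → Z-2 (d²=3136.25)
P4 → Z-8 (d²=196.33)
P5 → Z-2 (d²=8725.21)
P6 → Z-8 (d²=1106.90)
P7 → Z-2 (d²=14298.25)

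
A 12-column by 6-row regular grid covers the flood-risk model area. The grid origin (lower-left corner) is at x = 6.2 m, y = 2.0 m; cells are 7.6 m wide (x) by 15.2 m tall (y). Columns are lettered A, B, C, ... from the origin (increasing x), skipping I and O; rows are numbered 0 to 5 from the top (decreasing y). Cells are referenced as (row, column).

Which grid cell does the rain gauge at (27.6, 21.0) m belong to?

Column index: ⌊(27.6 − 6.2) / 7.6⌋ = ⌊2.816⌋ = 2 → column C
Row offset from origin: ⌊(21.0 − 2.0) / 15.2⌋ = ⌊1.250⌋ = 1 → row 4 (counted from top)

(4, C)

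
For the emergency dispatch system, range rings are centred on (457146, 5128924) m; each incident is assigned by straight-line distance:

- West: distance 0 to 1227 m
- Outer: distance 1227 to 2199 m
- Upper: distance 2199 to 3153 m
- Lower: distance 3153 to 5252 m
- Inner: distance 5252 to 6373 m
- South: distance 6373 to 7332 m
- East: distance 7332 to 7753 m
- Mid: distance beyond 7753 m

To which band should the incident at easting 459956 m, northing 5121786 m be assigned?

Distance = √((459956−457146)² + (5121786−5128924)²) = √(7896100.000 + 50951044.000) = 7671.189 m.
7332 ≤ 7671.189 < 7753 → East.

East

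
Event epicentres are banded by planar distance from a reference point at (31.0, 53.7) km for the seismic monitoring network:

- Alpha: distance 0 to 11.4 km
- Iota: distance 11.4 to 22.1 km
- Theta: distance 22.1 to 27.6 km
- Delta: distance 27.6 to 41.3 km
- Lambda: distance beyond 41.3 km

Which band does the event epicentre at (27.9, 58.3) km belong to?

Distance = √((27.9−31.0)² + (58.3−53.7)²) = √(9.610 + 21.160) = 5.547 km.
0 ≤ 5.547 < 11.4 → Alpha.

Alpha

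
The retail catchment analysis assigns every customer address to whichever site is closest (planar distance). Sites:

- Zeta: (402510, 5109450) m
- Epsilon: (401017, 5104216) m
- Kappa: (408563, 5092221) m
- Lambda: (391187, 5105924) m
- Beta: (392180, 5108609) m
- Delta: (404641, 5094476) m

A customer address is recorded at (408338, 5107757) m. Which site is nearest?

Zeta

Squared distances to each site:
Zeta: 36831833.000; Epsilon: 66135722.000; Kappa: 241417921.000; Lambda: 297516690.000; Beta: 261806868.000; Delta: 190052770.000.
Minimum at Zeta.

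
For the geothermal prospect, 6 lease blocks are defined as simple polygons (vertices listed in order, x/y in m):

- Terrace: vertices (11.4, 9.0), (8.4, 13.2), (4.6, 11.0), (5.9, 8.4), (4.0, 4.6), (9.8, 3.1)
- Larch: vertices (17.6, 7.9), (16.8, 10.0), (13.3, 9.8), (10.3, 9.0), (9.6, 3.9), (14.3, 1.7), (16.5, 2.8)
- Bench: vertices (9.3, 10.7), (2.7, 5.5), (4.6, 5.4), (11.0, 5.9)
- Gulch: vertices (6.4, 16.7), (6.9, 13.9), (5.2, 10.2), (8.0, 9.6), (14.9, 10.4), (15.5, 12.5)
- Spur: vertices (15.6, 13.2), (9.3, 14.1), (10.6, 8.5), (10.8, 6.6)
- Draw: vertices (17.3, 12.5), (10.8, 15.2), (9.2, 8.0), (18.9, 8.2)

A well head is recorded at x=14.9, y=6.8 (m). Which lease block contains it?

Cast a ray rightward from (14.9, 6.8). For each polygon, the edges (by vertex number in listed order) whose endpoints lie on opposite sides of y = 6.8, where each meets that height, and whether that is right or left of the point:
Terrace: 4–5 at x≈5.10 (left), 6–1 at x≈10.80 (left) → 0 crossings.
Larch: 4–5 at x≈10.00 (left), 7–1 at x≈17.36 (right) → 1 crossing.
Bench: 1–2 at x≈4.35 (left), 4–1 at x≈10.68 (left) → 0 crossings.
Gulch: no edge straddles that height → 0 crossings.
Spur: 3–4 at x≈10.78 (left), 4–1 at x≈10.95 (left) → 0 crossings.
Draw: no edge straddles that height → 0 crossings.
Only Larch has an odd count, so the point is inside Larch.

Larch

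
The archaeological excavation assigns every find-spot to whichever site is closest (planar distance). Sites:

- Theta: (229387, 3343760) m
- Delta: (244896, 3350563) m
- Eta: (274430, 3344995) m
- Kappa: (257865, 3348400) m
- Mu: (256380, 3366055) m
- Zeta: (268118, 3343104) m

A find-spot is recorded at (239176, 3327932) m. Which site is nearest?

Squared distances to each site:
Theta: 346350105.000; Delta: 544880561.000; Eta: 1533990485.000; Kappa: 768217745.000; Mu: 1749340745.000; Zeta: 1067828948.000.
Minimum at Theta.

Theta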